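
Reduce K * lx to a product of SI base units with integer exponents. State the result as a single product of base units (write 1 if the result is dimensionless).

m⁻²·K·cd

lx = lm/m² (illuminance = luminous flux per area),
    = m⁻²·cd.
Combining: K·lx = K · (m⁻²·cd) = m⁻²·K·cd.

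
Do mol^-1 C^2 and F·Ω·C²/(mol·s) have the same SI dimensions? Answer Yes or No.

Left side:
  C = s·A.
  So C² = s²·A².
  Combining: mol⁻¹·C² = mol⁻¹ · (s²·A²) = s²·A²·mol⁻¹.
Right side:
  F = C/V (capacitance = charge per voltage),
      = A·s/(kg·m²·s⁻³·A⁻¹) (substituting C and V),
      = kg⁻¹·m⁻²·s⁴·A².
  Ω = V/A (resistance = voltage per current),
      = kg·m²·s⁻³·A⁻².
  C = A·s = s·A (charge = current × time).
  So C² = s²·A².
  Combining: mol⁻¹·s⁻¹·F·Ω·C² = mol⁻¹ · s⁻¹ · (kg⁻¹·m⁻²·s⁴·A²) · (kg·m²·s⁻³·A⁻²) · (s²·A²) = s²·A²·mol⁻¹.
Both reduce to s²·A²·mol⁻¹.

Yes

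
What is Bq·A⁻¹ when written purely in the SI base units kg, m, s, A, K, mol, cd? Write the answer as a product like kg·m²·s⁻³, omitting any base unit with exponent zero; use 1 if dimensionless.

Bq = 1/s = s⁻¹ (activity is decays per second).
Combining: Bq·A⁻¹ = s⁻¹ · A⁻¹ = s⁻¹·A⁻¹.

s⁻¹·A⁻¹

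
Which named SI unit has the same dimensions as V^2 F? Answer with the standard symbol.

V = W/A (potential = power per current),
    = kg·m²·s⁻³·A⁻¹.
So V² = kg²·m⁴·s⁻⁶·A⁻².
F = C/V (capacitance = charge per voltage),
    = A·s/(kg·m²·s⁻³·A⁻¹) (substituting C and V),
    = kg⁻¹·m⁻²·s⁴·A².
Combining: V²·F = (kg²·m⁴·s⁻⁶·A⁻²) · (kg⁻¹·m⁻²·s⁴·A²) = kg·m²·s⁻².
kg·m²·s⁻² is the base-SI form of the joule.

J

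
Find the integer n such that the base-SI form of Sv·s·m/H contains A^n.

2

Sv = J/kg (equivalent dose = energy per mass),
    = m²·s⁻².
H = Wb/A (inductance = flux per current),
    = kg·m²·s⁻²·A⁻².
So H⁻¹ = kg⁻¹·m⁻²·s²·A².
Combining: Sv·s·H⁻¹·m = (m²·s⁻²) · s · (kg⁻¹·m⁻²·s²·A²) · m = kg⁻¹·m·s·A².
The exponent of A is 2.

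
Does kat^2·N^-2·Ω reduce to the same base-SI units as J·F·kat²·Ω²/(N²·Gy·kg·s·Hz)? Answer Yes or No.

No

Left side:
  kat = s⁻¹·mol.
  So kat² = s⁻²·mol².
  N = kg·m·s⁻².
  So N⁻² = kg⁻²·m⁻²·s⁴.
  Ω = kg·m²·s⁻³·A⁻².
  Combining: kat²·N⁻²·Ω = (s⁻²·mol²) · (kg⁻²·m⁻²·s⁴) · (kg·m²·s⁻³·A⁻²) = kg⁻¹·s⁻¹·A⁻²·mol².
Right side:
  N = kg·m·s⁻².
  So N⁻² = kg⁻²·m⁻²·s⁴.
  Gy = m²·s⁻².
  So Gy⁻¹ = m⁻²·s².
  J = kg·m²·s⁻².
  F = kg⁻¹·m⁻²·s⁴·A².
  kat = s⁻¹·mol.
  So kat² = s⁻²·mol².
  Ω = kg·m²·s⁻³·A⁻².
  So Ω² = kg²·m⁴·s⁻⁶·A⁻⁴.
  Hz = s⁻¹.
  So Hz⁻¹ = s.
  Combining: N⁻²·Gy⁻¹·J·F·kat²·Ω²·kg⁻¹·s⁻¹·Hz⁻¹ = (kg⁻²·m⁻²·s⁴) · (m⁻²·s²) · (kg·m²·s⁻²) · (kg⁻¹·m⁻²·s⁴·A²) · (s⁻²·mol²) · (kg²·m⁴·s⁻⁶·A⁻⁴) · kg⁻¹ · s⁻¹ · s = kg⁻¹·A⁻²·mol².
Left is kg⁻¹·s⁻¹·A⁻²·mol²; right is kg⁻¹·A⁻²·mol² — different.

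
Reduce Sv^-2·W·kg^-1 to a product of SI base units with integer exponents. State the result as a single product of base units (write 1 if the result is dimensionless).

Sv = J/kg (equivalent dose = energy per mass),
    = m²·s⁻².
So Sv⁻² = m⁻⁴·s⁴.
W = J/s (power = energy per time),
    = kg·m²·s⁻³.
Combining: Sv⁻²·W·kg⁻¹ = (m⁻⁴·s⁴) · (kg·m²·s⁻³) · kg⁻¹ = m⁻²·s.

m⁻²·s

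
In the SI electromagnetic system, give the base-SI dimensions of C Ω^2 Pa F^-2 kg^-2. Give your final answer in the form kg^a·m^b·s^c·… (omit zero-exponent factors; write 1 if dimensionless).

C = s·A.
Ω = kg·m²·s⁻³·A⁻².
So Ω² = kg²·m⁴·s⁻⁶·A⁻⁴.
Pa = kg·m⁻¹·s⁻².
F = kg⁻¹·m⁻²·s⁴·A².
So F⁻² = kg²·m⁴·s⁻⁸·A⁻⁴.
Combining: C·Ω²·Pa·F⁻²·kg⁻² = (s·A) · (kg²·m⁴·s⁻⁶·A⁻⁴) · (kg·m⁻¹·s⁻²) · (kg²·m⁴·s⁻⁸·A⁻⁴) · kg⁻² = kg³·m⁷·s⁻¹⁵·A⁻⁷.

kg³·m⁷·s⁻¹⁵·A⁻⁷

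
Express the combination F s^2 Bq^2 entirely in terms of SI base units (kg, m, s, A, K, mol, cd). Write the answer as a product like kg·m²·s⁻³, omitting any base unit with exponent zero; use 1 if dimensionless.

F = C/V (capacitance = charge per voltage),
    = A·s/(kg·m²·s⁻³·A⁻¹) (substituting C and V),
    = kg⁻¹·m⁻²·s⁴·A².
Bq = 1/s = s⁻¹ (activity is decays per second).
So Bq² = s⁻².
Combining: F·s²·Bq² = (kg⁻¹·m⁻²·s⁴·A²) · s² · s⁻² = kg⁻¹·m⁻²·s⁴·A².

kg⁻¹·m⁻²·s⁴·A²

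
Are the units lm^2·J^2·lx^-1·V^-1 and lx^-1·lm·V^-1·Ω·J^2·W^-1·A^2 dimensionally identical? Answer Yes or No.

Left side:
  lm = cd.
  So lm² = cd².
  J = kg·m²·s⁻².
  So J² = kg²·m⁴·s⁻⁴.
  lx = m⁻²·cd.
  So lx⁻¹ = m²·cd⁻¹.
  V = kg·m²·s⁻³·A⁻¹.
  So V⁻¹ = kg⁻¹·m⁻²·s³·A.
  Combining: lm²·J²·lx⁻¹·V⁻¹ = cd² · (kg²·m⁴·s⁻⁴) · (m²·cd⁻¹) · (kg⁻¹·m⁻²·s³·A) = kg·m⁴·s⁻¹·A·cd.
Right side:
  lx = m⁻²·cd.
  So lx⁻¹ = m²·cd⁻¹.
  lm = cd.
  V = kg·m²·s⁻³·A⁻¹.
  So V⁻¹ = kg⁻¹·m⁻²·s³·A.
  Ω = kg·m²·s⁻³·A⁻².
  J = kg·m²·s⁻².
  So J² = kg²·m⁴·s⁻⁴.
  W = kg·m²·s⁻³.
  So W⁻¹ = kg⁻¹·m⁻²·s³.
  Combining: lx⁻¹·lm·V⁻¹·Ω·J²·W⁻¹·A² = (m²·cd⁻¹) · cd · (kg⁻¹·m⁻²·s³·A) · (kg·m²·s⁻³·A⁻²) · (kg²·m⁴·s⁻⁴) · (kg⁻¹·m⁻²·s³) · A² = kg·m⁴·s⁻¹·A.
Left is kg·m⁴·s⁻¹·A·cd; right is kg·m⁴·s⁻¹·A — different.

No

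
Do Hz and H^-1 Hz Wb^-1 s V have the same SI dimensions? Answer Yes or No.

No

Left side:
  Hz = 1/s = s⁻¹ (frequency is cycles per second).
Right side:
  H = Wb/A (inductance = flux per current),
      = kg·m²·s⁻²·A⁻².
  So H⁻¹ = kg⁻¹·m⁻²·s²·A².
  Hz = 1/s = s⁻¹ (frequency is cycles per second).
  Wb = V·s (flux: a volt is a weber per second),
      = kg·m²·s⁻²·A⁻¹.
  So Wb⁻¹ = kg⁻¹·m⁻²·s²·A.
  V = W/A (potential = power per current),
      = kg·m²·s⁻³·A⁻¹.
  Combining: H⁻¹·Hz·Wb⁻¹·s·V = (kg⁻¹·m⁻²·s²·A²) · s⁻¹ · (kg⁻¹·m⁻²·s²·A) · s · (kg·m²·s⁻³·A⁻¹) = kg⁻¹·m⁻²·s·A².
Left is s⁻¹; right is kg⁻¹·m⁻²·s·A² — different.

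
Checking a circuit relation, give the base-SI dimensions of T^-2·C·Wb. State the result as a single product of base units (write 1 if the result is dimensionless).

T = Wb/m² (flux density = flux per area),
    = kg·s⁻²·A⁻¹.
So T⁻² = kg⁻²·s⁴·A².
C = A·s = s·A (charge = current × time).
Wb = V·s (flux: a volt is a weber per second),
    = kg·m²·s⁻²·A⁻¹.
Combining: T⁻²·C·Wb = (kg⁻²·s⁴·A²) · (s·A) · (kg·m²·s⁻²·A⁻¹) = kg⁻¹·m²·s³·A².

kg⁻¹·m²·s³·A²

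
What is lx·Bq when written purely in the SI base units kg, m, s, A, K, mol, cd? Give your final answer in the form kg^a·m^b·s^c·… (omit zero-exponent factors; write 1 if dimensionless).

m⁻²·s⁻¹·cd

lx = lm/m² (illuminance = luminous flux per area),
    = m⁻²·cd.
Bq = 1/s = s⁻¹ (activity is decays per second).
Combining: lx·Bq = (m⁻²·cd) · s⁻¹ = m⁻²·s⁻¹·cd.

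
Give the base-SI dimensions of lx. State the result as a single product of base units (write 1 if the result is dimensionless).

lx = m⁻²·cd.

m⁻²·cd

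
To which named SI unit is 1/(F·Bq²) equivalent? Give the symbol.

F = C/V (capacitance = charge per voltage),
    = A·s/(kg·m²·s⁻³·A⁻¹) (substituting C and V),
    = kg⁻¹·m⁻²·s⁴·A².
So F⁻¹ = kg·m²·s⁻⁴·A⁻².
Bq = 1/s = s⁻¹ (activity is decays per second).
So Bq⁻² = s².
Combining: F⁻¹·Bq⁻² = (kg·m²·s⁻⁴·A⁻²) · s² = kg·m²·s⁻²·A⁻².
kg·m²·s⁻²·A⁻² is the base-SI form of the henry.

H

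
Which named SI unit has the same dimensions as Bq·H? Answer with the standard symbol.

Bq = 1/s = s⁻¹ (activity is decays per second).
H = Wb/A (inductance = flux per current),
    = kg·m²·s⁻²·A⁻².
Combining: Bq·H = s⁻¹ · (kg·m²·s⁻²·A⁻²) = kg·m²·s⁻³·A⁻².
kg·m²·s⁻³·A⁻² is the base-SI form of the ohm.

Ω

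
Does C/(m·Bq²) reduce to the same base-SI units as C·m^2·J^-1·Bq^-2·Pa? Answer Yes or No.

Yes

Left side:
  C = A·s = s·A (charge = current × time).
  Bq = 1/s = s⁻¹ (activity is decays per second).
  So Bq⁻² = s².
  Combining: m⁻¹·C·Bq⁻² = m⁻¹ · (s·A) · s² = m⁻¹·s³·A.
Right side:
  C = A·s = s·A (charge = current × time).
  J = N·m (work = force × distance),
      = kg·m²·s⁻².
  So J⁻¹ = kg⁻¹·m⁻²·s².
  Bq = 1/s = s⁻¹ (activity is decays per second).
  So Bq⁻² = s².
  Pa = N/m² (pressure = force per area),
      = kg·m⁻¹·s⁻².
  Combining: C·m²·J⁻¹·Bq⁻²·Pa = (s·A) · m² · (kg⁻¹·m⁻²·s²) · s² · (kg·m⁻¹·s⁻²) = m⁻¹·s³·A.
Both reduce to m⁻¹·s³·A.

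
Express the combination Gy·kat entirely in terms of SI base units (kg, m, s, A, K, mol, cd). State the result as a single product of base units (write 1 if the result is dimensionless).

m²·s⁻³·mol

Gy = J/kg (absorbed dose = energy per mass),
    = m²·s⁻².
kat = mol/s = s⁻¹·mol (catalytic activity).
Combining: Gy·kat = (m²·s⁻²) · (s⁻¹·mol) = m²·s⁻³·mol.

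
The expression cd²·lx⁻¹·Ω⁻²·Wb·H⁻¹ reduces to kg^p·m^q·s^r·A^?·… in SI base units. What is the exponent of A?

5

lx = lm/m² (illuminance = luminous flux per area),
    = m⁻²·cd.
So lx⁻¹ = m²·cd⁻¹.
Ω = V/A (resistance = voltage per current),
    = kg·m²·s⁻³·A⁻².
So Ω⁻² = kg⁻²·m⁻⁴·s⁶·A⁴.
Wb = V·s (flux: a volt is a weber per second),
    = kg·m²·s⁻²·A⁻¹.
H = Wb/A (inductance = flux per current),
    = kg·m²·s⁻²·A⁻².
So H⁻¹ = kg⁻¹·m⁻²·s²·A².
Combining: cd²·lx⁻¹·Ω⁻²·Wb·H⁻¹ = cd² · (m²·cd⁻¹) · (kg⁻²·m⁻⁴·s⁶·A⁴) · (kg·m²·s⁻²·A⁻¹) · (kg⁻¹·m⁻²·s²·A²) = kg⁻²·m⁻²·s⁶·A⁵·cd.
The exponent of A is 5.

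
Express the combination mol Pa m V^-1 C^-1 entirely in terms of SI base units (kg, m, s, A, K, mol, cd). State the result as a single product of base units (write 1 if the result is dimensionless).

m⁻²·mol

Pa = kg·m⁻¹·s⁻².
V = kg·m²·s⁻³·A⁻¹.
So V⁻¹ = kg⁻¹·m⁻²·s³·A.
C = s·A.
So C⁻¹ = s⁻¹·A⁻¹.
Combining: mol·Pa·m·V⁻¹·C⁻¹ = mol · (kg·m⁻¹·s⁻²) · m · (kg⁻¹·m⁻²·s³·A) · (s⁻¹·A⁻¹) = m⁻²·mol.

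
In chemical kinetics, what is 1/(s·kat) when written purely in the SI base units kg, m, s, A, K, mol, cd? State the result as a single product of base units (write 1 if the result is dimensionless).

kat = s⁻¹·mol.
So kat⁻¹ = s·mol⁻¹.
Combining: s⁻¹·kat⁻¹ = s⁻¹ · (s·mol⁻¹) = mol⁻¹.

mol⁻¹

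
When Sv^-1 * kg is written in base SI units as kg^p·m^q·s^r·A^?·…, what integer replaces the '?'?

Sv = m²·s⁻².
So Sv⁻¹ = m⁻²·s².
Combining: Sv⁻¹·kg = (m⁻²·s²) · kg = kg·m⁻²·s².
The exponent of A is 0.

0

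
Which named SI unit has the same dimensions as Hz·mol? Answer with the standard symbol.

Hz = 1/s = s⁻¹ (frequency is cycles per second).
Combining: Hz·mol = s⁻¹ · mol = s⁻¹·mol.
s⁻¹·mol is the base-SI form of the katal.

kat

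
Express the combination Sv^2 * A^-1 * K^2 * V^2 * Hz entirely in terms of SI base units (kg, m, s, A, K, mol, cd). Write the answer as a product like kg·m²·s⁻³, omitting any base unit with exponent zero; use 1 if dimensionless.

Sv = J/kg (equivalent dose = energy per mass),
    = m²·s⁻².
So Sv² = m⁴·s⁻⁴.
V = W/A (potential = power per current),
    = kg·m²·s⁻³·A⁻¹.
So V² = kg²·m⁴·s⁻⁶·A⁻².
Hz = 1/s = s⁻¹ (frequency is cycles per second).
Combining: Sv²·A⁻¹·K²·V²·Hz = (m⁴·s⁻⁴) · A⁻¹ · K² · (kg²·m⁴·s⁻⁶·A⁻²) · s⁻¹ = kg²·m⁸·s⁻¹¹·A⁻³·K².

kg²·m⁸·s⁻¹¹·A⁻³·K²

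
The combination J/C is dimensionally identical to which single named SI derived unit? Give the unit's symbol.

V

C = s·A.
So C⁻¹ = s⁻¹·A⁻¹.
J = kg·m²·s⁻².
Combining: C⁻¹·J = (s⁻¹·A⁻¹) · (kg·m²·s⁻²) = kg·m²·s⁻³·A⁻¹.
kg·m²·s⁻³·A⁻¹ is the base-SI form of the volt.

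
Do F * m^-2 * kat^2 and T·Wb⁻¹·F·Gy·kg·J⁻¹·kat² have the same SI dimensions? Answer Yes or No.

Yes

Left side:
  F = C/V (capacitance = charge per voltage),
      = A·s/(kg·m²·s⁻³·A⁻¹) (substituting C and V),
      = kg⁻¹·m⁻²·s⁴·A².
  kat = mol/s = s⁻¹·mol (catalytic activity).
  So kat² = s⁻²·mol².
  Combining: F·m⁻²·kat² = (kg⁻¹·m⁻²·s⁴·A²) · m⁻² · (s⁻²·mol²) = kg⁻¹·m⁻⁴·s²·A²·mol².
Right side:
  T = Wb/m² (flux density = flux per area),
      = kg·s⁻²·A⁻¹.
  Wb = V·s (flux: a volt is a weber per second),
      = kg·m²·s⁻²·A⁻¹.
  So Wb⁻¹ = kg⁻¹·m⁻²·s²·A.
  F = C/V (capacitance = charge per voltage),
      = A·s/(kg·m²·s⁻³·A⁻¹) (substituting C and V),
      = kg⁻¹·m⁻²·s⁴·A².
  Gy = J/kg (absorbed dose = energy per mass),
      = m²·s⁻².
  J = N·m (work = force × distance),
      = kg·m²·s⁻².
  So J⁻¹ = kg⁻¹·m⁻²·s².
  kat = mol/s = s⁻¹·mol (catalytic activity).
  So kat² = s⁻²·mol².
  Combining: T·Wb⁻¹·F·Gy·kg·J⁻¹·kat² = (kg·s⁻²·A⁻¹) · (kg⁻¹·m⁻²·s²·A) · (kg⁻¹·m⁻²·s⁴·A²) · (m²·s⁻²) · kg · (kg⁻¹·m⁻²·s²) · (s⁻²·mol²) = kg⁻¹·m⁻⁴·s²·A²·mol².
Both reduce to kg⁻¹·m⁻⁴·s²·A²·mol².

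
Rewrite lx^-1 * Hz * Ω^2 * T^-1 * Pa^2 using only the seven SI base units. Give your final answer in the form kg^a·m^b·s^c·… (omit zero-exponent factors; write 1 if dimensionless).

kg³·m⁴·s⁻⁹·A⁻³·cd⁻¹

lx = m⁻²·cd.
So lx⁻¹ = m²·cd⁻¹.
Hz = s⁻¹.
Ω = kg·m²·s⁻³·A⁻².
So Ω² = kg²·m⁴·s⁻⁶·A⁻⁴.
T = kg·s⁻²·A⁻¹.
So T⁻¹ = kg⁻¹·s²·A.
Pa = kg·m⁻¹·s⁻².
So Pa² = kg²·m⁻²·s⁻⁴.
Combining: lx⁻¹·Hz·Ω²·T⁻¹·Pa² = (m²·cd⁻¹) · s⁻¹ · (kg²·m⁴·s⁻⁶·A⁻⁴) · (kg⁻¹·s²·A) · (kg²·m⁻²·s⁻⁴) = kg³·m⁴·s⁻⁹·A⁻³·cd⁻¹.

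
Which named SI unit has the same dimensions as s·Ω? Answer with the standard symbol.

Ω = V/A (resistance = voltage per current),
    = kg·m²·s⁻³·A⁻².
Combining: s·Ω = s · (kg·m²·s⁻³·A⁻²) = kg·m²·s⁻²·A⁻².
kg·m²·s⁻²·A⁻² is the base-SI form of the henry.

H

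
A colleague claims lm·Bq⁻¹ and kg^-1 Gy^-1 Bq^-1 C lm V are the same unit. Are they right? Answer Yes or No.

Yes

Left side:
  lm = cd.
  Bq = s⁻¹.
  So Bq⁻¹ = s.
  Combining: lm·Bq⁻¹ = cd · s = s·cd.
Right side:
  Gy = m²·s⁻².
  So Gy⁻¹ = m⁻²·s².
  Bq = s⁻¹.
  So Bq⁻¹ = s.
  C = s·A.
  lm = cd.
  V = kg·m²·s⁻³·A⁻¹.
  Combining: kg⁻¹·Gy⁻¹·Bq⁻¹·C·lm·V = kg⁻¹ · (m⁻²·s²) · s · (s·A) · cd · (kg·m²·s⁻³·A⁻¹) = s·cd.
Both reduce to s·cd.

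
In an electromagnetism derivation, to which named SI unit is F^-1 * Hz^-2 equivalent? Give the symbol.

F = C/V (capacitance = charge per voltage),
    = A·s/(kg·m²·s⁻³·A⁻¹) (substituting C and V),
    = kg⁻¹·m⁻²·s⁴·A².
So F⁻¹ = kg·m²·s⁻⁴·A⁻².
Hz = 1/s = s⁻¹ (frequency is cycles per second).
So Hz⁻² = s².
Combining: F⁻¹·Hz⁻² = (kg·m²·s⁻⁴·A⁻²) · s² = kg·m²·s⁻²·A⁻².
kg·m²·s⁻²·A⁻² is the base-SI form of the henry.

H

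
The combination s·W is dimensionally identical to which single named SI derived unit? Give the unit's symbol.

J

W = J/s (power = energy per time),
    = kg·m²·s⁻³.
Combining: s·W = s · (kg·m²·s⁻³) = kg·m²·s⁻².
kg·m²·s⁻² is the base-SI form of the joule.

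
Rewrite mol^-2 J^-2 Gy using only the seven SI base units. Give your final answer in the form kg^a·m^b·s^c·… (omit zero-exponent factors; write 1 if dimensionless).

kg⁻²·m⁻²·s²·mol⁻²

J = kg·m²·s⁻².
So J⁻² = kg⁻²·m⁻⁴·s⁴.
Gy = m²·s⁻².
Combining: mol⁻²·J⁻²·Gy = mol⁻² · (kg⁻²·m⁻⁴·s⁴) · (m²·s⁻²) = kg⁻²·m⁻²·s²·mol⁻².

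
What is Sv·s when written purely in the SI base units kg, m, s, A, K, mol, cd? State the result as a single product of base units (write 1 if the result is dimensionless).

m²·s⁻¹

Sv = m²·s⁻².
Combining: Sv·s = (m²·s⁻²) · s = m²·s⁻¹.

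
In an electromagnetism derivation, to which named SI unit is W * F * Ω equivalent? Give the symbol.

W = J/s (power = energy per time),
    = kg·m²·s⁻³.
F = C/V (capacitance = charge per voltage),
    = A·s/(kg·m²·s⁻³·A⁻¹) (substituting C and V),
    = kg⁻¹·m⁻²·s⁴·A².
Ω = V/A (resistance = voltage per current),
    = kg·m²·s⁻³·A⁻².
Combining: W·F·Ω = (kg·m²·s⁻³) · (kg⁻¹·m⁻²·s⁴·A²) · (kg·m²·s⁻³·A⁻²) = kg·m²·s⁻².
kg·m²·s⁻² is the base-SI form of the joule.

J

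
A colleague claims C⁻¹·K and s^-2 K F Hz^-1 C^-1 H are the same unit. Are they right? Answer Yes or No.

No

Left side:
  C = A·s = s·A (charge = current × time).
  So C⁻¹ = s⁻¹·A⁻¹.
  Combining: C⁻¹·K = (s⁻¹·A⁻¹) · K = s⁻¹·A⁻¹·K.
Right side:
  F = C/V (capacitance = charge per voltage),
      = A·s/(kg·m²·s⁻³·A⁻¹) (substituting C and V),
      = kg⁻¹·m⁻²·s⁴·A².
  Hz = 1/s = s⁻¹ (frequency is cycles per second).
  So Hz⁻¹ = s.
  C = A·s = s·A (charge = current × time).
  So C⁻¹ = s⁻¹·A⁻¹.
  H = Wb/A (inductance = flux per current),
      = kg·m²·s⁻²·A⁻².
  Combining: s⁻²·K·F·Hz⁻¹·C⁻¹·H = s⁻² · K · (kg⁻¹·m⁻²·s⁴·A²) · s · (s⁻¹·A⁻¹) · (kg·m²·s⁻²·A⁻²) = A⁻¹·K.
Left is s⁻¹·A⁻¹·K; right is A⁻¹·K — different.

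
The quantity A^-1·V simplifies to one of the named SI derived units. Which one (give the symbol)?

Ω

V = kg·m²·s⁻³·A⁻¹.
Combining: A⁻¹·V = A⁻¹ · (kg·m²·s⁻³·A⁻¹) = kg·m²·s⁻³·A⁻².
kg·m²·s⁻³·A⁻² is the base-SI form of the ohm.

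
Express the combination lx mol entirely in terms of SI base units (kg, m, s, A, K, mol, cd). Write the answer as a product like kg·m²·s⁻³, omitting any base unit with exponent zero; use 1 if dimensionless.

m⁻²·mol·cd

lx = lm/m² (illuminance = luminous flux per area),
    = m⁻²·cd.
Combining: lx·mol = (m⁻²·cd) · mol = m⁻²·mol·cd.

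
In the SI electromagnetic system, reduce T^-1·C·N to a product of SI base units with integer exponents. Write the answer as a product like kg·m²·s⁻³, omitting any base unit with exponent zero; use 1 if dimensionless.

T = Wb/m² (flux density = flux per area),
    = kg·s⁻²·A⁻¹.
So T⁻¹ = kg⁻¹·s²·A.
C = A·s = s·A (charge = current × time).
N = kg·m/s² = kg·m·s⁻² (force = mass × acceleration).
Combining: T⁻¹·C·N = (kg⁻¹·s²·A) · (s·A) · (kg·m·s⁻²) = m·s·A².

m·s·A²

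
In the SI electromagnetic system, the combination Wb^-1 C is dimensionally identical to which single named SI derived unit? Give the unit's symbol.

Wb = V·s (flux: a volt is a weber per second),
    = kg·m²·s⁻²·A⁻¹.
So Wb⁻¹ = kg⁻¹·m⁻²·s²·A.
C = A·s = s·A (charge = current × time).
Combining: Wb⁻¹·C = (kg⁻¹·m⁻²·s²·A) · (s·A) = kg⁻¹·m⁻²·s³·A².
kg⁻¹·m⁻²·s³·A² is the base-SI form of the siemens.

S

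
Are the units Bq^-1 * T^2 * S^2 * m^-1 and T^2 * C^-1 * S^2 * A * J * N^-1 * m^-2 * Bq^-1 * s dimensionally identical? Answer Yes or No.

Left side:
  Bq = s⁻¹.
  So Bq⁻¹ = s.
  T = kg·s⁻²·A⁻¹.
  So T² = kg²·s⁻⁴·A⁻².
  S = kg⁻¹·m⁻²·s³·A².
  So S² = kg⁻²·m⁻⁴·s⁶·A⁴.
  Combining: Bq⁻¹·T²·S²·m⁻¹ = s · (kg²·s⁻⁴·A⁻²) · (kg⁻²·m⁻⁴·s⁶·A⁴) · m⁻¹ = m⁻⁵·s³·A².
Right side:
  T = Wb/m² (flux density = flux per area),
      = kg·s⁻²·A⁻¹.
  So T² = kg²·s⁻⁴·A⁻².
  C = A·s = s·A (charge = current × time).
  So C⁻¹ = s⁻¹·A⁻¹.
  S = 1/Ω (conductance is reciprocal resistance),
      = kg⁻¹·m⁻²·s³·A².
  So S² = kg⁻²·m⁻⁴·s⁶·A⁴.
  J = N·m (work = force × distance),
      = kg·m²·s⁻².
  N = kg·m/s² = kg·m·s⁻² (force = mass × acceleration).
  So N⁻¹ = kg⁻¹·m⁻¹·s².
  Bq = 1/s = s⁻¹ (activity is decays per second).
  So Bq⁻¹ = s.
  Combining: T²·C⁻¹·S²·A·J·N⁻¹·m⁻²·Bq⁻¹·s = (kg²·s⁻⁴·A⁻²) · (s⁻¹·A⁻¹) · (kg⁻²·m⁻⁴·s⁶·A⁴) · A · (kg·m²·s⁻²) · (kg⁻¹·m⁻¹·s²) · m⁻² · s · s = m⁻⁵·s³·A².
Both reduce to m⁻⁵·s³·A².

Yes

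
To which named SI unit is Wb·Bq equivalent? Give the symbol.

V

Wb = kg·m²·s⁻²·A⁻¹.
Bq = s⁻¹.
Combining: Wb·Bq = (kg·m²·s⁻²·A⁻¹) · s⁻¹ = kg·m²·s⁻³·A⁻¹.
kg·m²·s⁻³·A⁻¹ is the base-SI form of the volt.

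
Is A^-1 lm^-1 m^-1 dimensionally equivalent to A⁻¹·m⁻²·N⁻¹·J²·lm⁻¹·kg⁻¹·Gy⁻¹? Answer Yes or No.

Yes

Left side:
  lm = cd·sr = cd (luminous flux; sr is dimensionless).
  So lm⁻¹ = cd⁻¹.
  Combining: A⁻¹·lm⁻¹·m⁻¹ = A⁻¹ · cd⁻¹ · m⁻¹ = m⁻¹·A⁻¹·cd⁻¹.
Right side:
  N = kg·m/s² = kg·m·s⁻² (force = mass × acceleration).
  So N⁻¹ = kg⁻¹·m⁻¹·s².
  J = N·m (work = force × distance),
      = kg·m²·s⁻².
  So J² = kg²·m⁴·s⁻⁴.
  lm = cd·sr = cd (luminous flux; sr is dimensionless).
  So lm⁻¹ = cd⁻¹.
  Gy = J/kg (absorbed dose = energy per mass),
      = m²·s⁻².
  So Gy⁻¹ = m⁻²·s².
  Combining: A⁻¹·m⁻²·N⁻¹·J²·lm⁻¹·kg⁻¹·Gy⁻¹ = A⁻¹ · m⁻² · (kg⁻¹·m⁻¹·s²) · (kg²·m⁴·s⁻⁴) · cd⁻¹ · kg⁻¹ · (m⁻²·s²) = m⁻¹·A⁻¹·cd⁻¹.
Both reduce to m⁻¹·A⁻¹·cd⁻¹.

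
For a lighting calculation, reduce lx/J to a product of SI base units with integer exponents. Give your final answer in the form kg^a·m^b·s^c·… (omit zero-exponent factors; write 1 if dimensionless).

J = N·m (work = force × distance),
    = kg·m²·s⁻².
So J⁻¹ = kg⁻¹·m⁻²·s².
lx = lm/m² (illuminance = luminous flux per area),
    = m⁻²·cd.
Combining: J⁻¹·lx = (kg⁻¹·m⁻²·s²) · (m⁻²·cd) = kg⁻¹·m⁻⁴·s²·cd.

kg⁻¹·m⁻⁴·s²·cd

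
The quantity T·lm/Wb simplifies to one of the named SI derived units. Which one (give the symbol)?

lx

T = kg·s⁻²·A⁻¹.
lm = cd.
Wb = kg·m²·s⁻²·A⁻¹.
So Wb⁻¹ = kg⁻¹·m⁻²·s²·A.
Combining: T·lm·Wb⁻¹ = (kg·s⁻²·A⁻¹) · cd · (kg⁻¹·m⁻²·s²·A) = m⁻²·cd.
m⁻²·cd is the base-SI form of the lux.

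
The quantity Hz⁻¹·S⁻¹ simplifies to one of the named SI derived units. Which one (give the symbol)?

H

Hz = s⁻¹.
So Hz⁻¹ = s.
S = kg⁻¹·m⁻²·s³·A².
So S⁻¹ = kg·m²·s⁻³·A⁻².
Combining: Hz⁻¹·S⁻¹ = s · (kg·m²·s⁻³·A⁻²) = kg·m²·s⁻²·A⁻².
kg·m²·s⁻²·A⁻² is the base-SI form of the henry.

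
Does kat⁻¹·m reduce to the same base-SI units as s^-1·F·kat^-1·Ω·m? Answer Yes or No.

Yes

Left side:
  kat = mol/s = s⁻¹·mol (catalytic activity).
  So kat⁻¹ = s·mol⁻¹.
  Combining: kat⁻¹·m = (s·mol⁻¹) · m = m·s·mol⁻¹.
Right side:
  F = C/V (capacitance = charge per voltage),
      = A·s/(kg·m²·s⁻³·A⁻¹) (substituting C and V),
      = kg⁻¹·m⁻²·s⁴·A².
  kat = mol/s = s⁻¹·mol (catalytic activity).
  So kat⁻¹ = s·mol⁻¹.
  Ω = V/A (resistance = voltage per current),
      = kg·m²·s⁻³·A⁻².
  Combining: s⁻¹·F·kat⁻¹·Ω·m = s⁻¹ · (kg⁻¹·m⁻²·s⁴·A²) · (s·mol⁻¹) · (kg·m²·s⁻³·A⁻²) · m = m·s·mol⁻¹.
Both reduce to m·s·mol⁻¹.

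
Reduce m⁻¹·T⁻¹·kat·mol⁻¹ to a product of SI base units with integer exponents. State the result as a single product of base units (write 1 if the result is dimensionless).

T = kg·s⁻²·A⁻¹.
So T⁻¹ = kg⁻¹·s²·A.
kat = s⁻¹·mol.
Combining: m⁻¹·T⁻¹·kat·mol⁻¹ = m⁻¹ · (kg⁻¹·s²·A) · (s⁻¹·mol) · mol⁻¹ = kg⁻¹·m⁻¹·s·A.

kg⁻¹·m⁻¹·s·A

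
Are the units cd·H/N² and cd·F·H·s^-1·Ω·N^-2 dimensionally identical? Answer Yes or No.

Yes

Left side:
  H = kg·m²·s⁻²·A⁻².
  N = kg·m·s⁻².
  So N⁻² = kg⁻²·m⁻²·s⁴.
  Combining: cd·H·N⁻² = cd · (kg·m²·s⁻²·A⁻²) · (kg⁻²·m⁻²·s⁴) = kg⁻¹·s²·A⁻²·cd.
Right side:
  F = C/V (capacitance = charge per voltage),
      = A·s/(kg·m²·s⁻³·A⁻¹) (substituting C and V),
      = kg⁻¹·m⁻²·s⁴·A².
  H = Wb/A (inductance = flux per current),
      = kg·m²·s⁻²·A⁻².
  Ω = V/A (resistance = voltage per current),
      = kg·m²·s⁻³·A⁻².
  N = kg·m/s² = kg·m·s⁻² (force = mass × acceleration).
  So N⁻² = kg⁻²·m⁻²·s⁴.
  Combining: cd·F·H·s⁻¹·Ω·N⁻² = cd · (kg⁻¹·m⁻²·s⁴·A²) · (kg·m²·s⁻²·A⁻²) · s⁻¹ · (kg·m²·s⁻³·A⁻²) · (kg⁻²·m⁻²·s⁴) = kg⁻¹·s²·A⁻²·cd.
Both reduce to kg⁻¹·s²·A⁻²·cd.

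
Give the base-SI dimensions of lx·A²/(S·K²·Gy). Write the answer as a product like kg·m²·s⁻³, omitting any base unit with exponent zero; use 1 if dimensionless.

kg·m⁻²·s⁻¹·K⁻²·cd

lx = m⁻²·cd.
S = kg⁻¹·m⁻²·s³·A².
So S⁻¹ = kg·m²·s⁻³·A⁻².
Gy = m²·s⁻².
So Gy⁻¹ = m⁻²·s².
Combining: lx·S⁻¹·A²·K⁻²·Gy⁻¹ = (m⁻²·cd) · (kg·m²·s⁻³·A⁻²) · A² · K⁻² · (m⁻²·s²) = kg·m⁻²·s⁻¹·K⁻²·cd.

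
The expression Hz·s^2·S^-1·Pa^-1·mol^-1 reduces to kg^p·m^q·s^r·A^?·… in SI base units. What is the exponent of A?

Hz = 1/s = s⁻¹ (frequency is cycles per second).
S = 1/Ω (conductance is reciprocal resistance),
    = kg⁻¹·m⁻²·s³·A².
So S⁻¹ = kg·m²·s⁻³·A⁻².
Pa = N/m² (pressure = force per area),
    = kg·m⁻¹·s⁻².
So Pa⁻¹ = kg⁻¹·m·s².
Combining: Hz·s²·S⁻¹·Pa⁻¹·mol⁻¹ = s⁻¹ · s² · (kg·m²·s⁻³·A⁻²) · (kg⁻¹·m·s²) · mol⁻¹ = m³·A⁻²·mol⁻¹.
The exponent of A is -2.

-2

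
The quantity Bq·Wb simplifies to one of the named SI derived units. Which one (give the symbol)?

Bq = 1/s = s⁻¹ (activity is decays per second).
Wb = V·s (flux: a volt is a weber per second),
    = kg·m²·s⁻²·A⁻¹.
Combining: Bq·Wb = s⁻¹ · (kg·m²·s⁻²·A⁻¹) = kg·m²·s⁻³·A⁻¹.
kg·m²·s⁻³·A⁻¹ is the base-SI form of the volt.

V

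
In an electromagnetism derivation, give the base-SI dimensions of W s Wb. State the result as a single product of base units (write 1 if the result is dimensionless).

kg²·m⁴·s⁻⁴·A⁻¹

W = J/s (power = energy per time),
    = kg·m²·s⁻³.
Wb = V·s (flux: a volt is a weber per second),
    = kg·m²·s⁻²·A⁻¹.
Combining: W·s·Wb = (kg·m²·s⁻³) · s · (kg·m²·s⁻²·A⁻¹) = kg²·m⁴·s⁻⁴·A⁻¹.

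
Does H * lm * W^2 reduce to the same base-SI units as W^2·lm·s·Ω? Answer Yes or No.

Left side:
  H = Wb/A (inductance = flux per current),
      = kg·m²·s⁻²·A⁻².
  lm = cd·sr = cd (luminous flux; sr is dimensionless).
  W = J/s (power = energy per time),
      = kg·m²·s⁻³.
  So W² = kg²·m⁴·s⁻⁶.
  Combining: H·lm·W² = (kg·m²·s⁻²·A⁻²) · cd · (kg²·m⁴·s⁻⁶) = kg³·m⁶·s⁻⁸·A⁻²·cd.
Right side:
  W = J/s (power = energy per time),
      = kg·m²·s⁻³.
  So W² = kg²·m⁴·s⁻⁶.
  lm = cd·sr = cd (luminous flux; sr is dimensionless).
  Ω = V/A (resistance = voltage per current),
      = kg·m²·s⁻³·A⁻².
  Combining: W²·lm·s·Ω = (kg²·m⁴·s⁻⁶) · cd · s · (kg·m²·s⁻³·A⁻²) = kg³·m⁶·s⁻⁸·A⁻²·cd.
Both reduce to kg³·m⁶·s⁻⁸·A⁻²·cd.

Yes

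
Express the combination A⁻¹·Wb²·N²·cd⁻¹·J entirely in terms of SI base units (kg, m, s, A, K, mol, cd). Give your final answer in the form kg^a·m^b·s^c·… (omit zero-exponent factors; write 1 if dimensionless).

kg⁵·m⁸·s⁻¹⁰·A⁻³·cd⁻¹

Wb = V·s (flux: a volt is a weber per second),
    = kg·m²·s⁻²·A⁻¹.
So Wb² = kg²·m⁴·s⁻⁴·A⁻².
N = kg·m/s² = kg·m·s⁻² (force = mass × acceleration).
So N² = kg²·m²·s⁻⁴.
J = N·m (work = force × distance),
    = kg·m²·s⁻².
Combining: A⁻¹·Wb²·N²·cd⁻¹·J = A⁻¹ · (kg²·m⁴·s⁻⁴·A⁻²) · (kg²·m²·s⁻⁴) · cd⁻¹ · (kg·m²·s⁻²) = kg⁵·m⁸·s⁻¹⁰·A⁻³·cd⁻¹.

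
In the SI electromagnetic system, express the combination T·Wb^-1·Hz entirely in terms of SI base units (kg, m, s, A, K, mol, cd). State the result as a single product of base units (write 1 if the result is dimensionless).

m⁻²·s⁻¹

T = Wb/m² (flux density = flux per area),
    = kg·s⁻²·A⁻¹.
Wb = V·s (flux: a volt is a weber per second),
    = kg·m²·s⁻²·A⁻¹.
So Wb⁻¹ = kg⁻¹·m⁻²·s²·A.
Hz = 1/s = s⁻¹ (frequency is cycles per second).
Combining: T·Wb⁻¹·Hz = (kg·s⁻²·A⁻¹) · (kg⁻¹·m⁻²·s²·A) · s⁻¹ = m⁻²·s⁻¹.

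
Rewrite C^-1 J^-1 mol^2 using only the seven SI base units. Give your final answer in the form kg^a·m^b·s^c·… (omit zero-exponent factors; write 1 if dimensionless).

C = A·s = s·A (charge = current × time).
So C⁻¹ = s⁻¹·A⁻¹.
J = N·m (work = force × distance),
    = kg·m²·s⁻².
So J⁻¹ = kg⁻¹·m⁻²·s².
Combining: C⁻¹·J⁻¹·mol² = (s⁻¹·A⁻¹) · (kg⁻¹·m⁻²·s²) · mol² = kg⁻¹·m⁻²·s·A⁻¹·mol².

kg⁻¹·m⁻²·s·A⁻¹·mol²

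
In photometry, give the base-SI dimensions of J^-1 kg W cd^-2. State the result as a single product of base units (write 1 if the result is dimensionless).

J = N·m (work = force × distance),
    = kg·m²·s⁻².
So J⁻¹ = kg⁻¹·m⁻²·s².
W = J/s (power = energy per time),
    = kg·m²·s⁻³.
Combining: J⁻¹·kg·W·cd⁻² = (kg⁻¹·m⁻²·s²) · kg · (kg·m²·s⁻³) · cd⁻² = kg·s⁻¹·cd⁻².

kg·s⁻¹·cd⁻²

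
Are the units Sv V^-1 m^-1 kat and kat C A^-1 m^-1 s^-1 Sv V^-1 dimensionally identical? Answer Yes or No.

Left side:
  Sv = m²·s⁻².
  V = kg·m²·s⁻³·A⁻¹.
  So V⁻¹ = kg⁻¹·m⁻²·s³·A.
  kat = s⁻¹·mol.
  Combining: Sv·V⁻¹·m⁻¹·kat = (m²·s⁻²) · (kg⁻¹·m⁻²·s³·A) · m⁻¹ · (s⁻¹·mol) = kg⁻¹·m⁻¹·A·mol.
Right side:
  kat = s⁻¹·mol.
  C = s·A.
  Sv = m²·s⁻².
  V = kg·m²·s⁻³·A⁻¹.
  So V⁻¹ = kg⁻¹·m⁻²·s³·A.
  Combining: kat·C·A⁻¹·m⁻¹·s⁻¹·Sv·V⁻¹ = (s⁻¹·mol) · (s·A) · A⁻¹ · m⁻¹ · s⁻¹ · (m²·s⁻²) · (kg⁻¹·m⁻²·s³·A) = kg⁻¹·m⁻¹·A·mol.
Both reduce to kg⁻¹·m⁻¹·A·mol.

Yes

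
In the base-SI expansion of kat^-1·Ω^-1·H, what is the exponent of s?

kat = mol/s = s⁻¹·mol (catalytic activity).
So kat⁻¹ = s·mol⁻¹.
Ω = V/A (resistance = voltage per current),
    = kg·m²·s⁻³·A⁻².
So Ω⁻¹ = kg⁻¹·m⁻²·s³·A².
H = Wb/A (inductance = flux per current),
    = kg·m²·s⁻²·A⁻².
Combining: kat⁻¹·Ω⁻¹·H = (s·mol⁻¹) · (kg⁻¹·m⁻²·s³·A²) · (kg·m²·s⁻²·A⁻²) = s²·mol⁻¹.
The exponent of s is 2.

2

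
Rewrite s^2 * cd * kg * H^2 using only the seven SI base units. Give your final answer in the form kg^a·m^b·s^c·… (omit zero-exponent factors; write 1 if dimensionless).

kg³·m⁴·s⁻²·A⁻⁴·cd

H = kg·m²·s⁻²·A⁻².
So H² = kg²·m⁴·s⁻⁴·A⁻⁴.
Combining: s²·cd·kg·H² = s² · cd · kg · (kg²·m⁴·s⁻⁴·A⁻⁴) = kg³·m⁴·s⁻²·A⁻⁴·cd.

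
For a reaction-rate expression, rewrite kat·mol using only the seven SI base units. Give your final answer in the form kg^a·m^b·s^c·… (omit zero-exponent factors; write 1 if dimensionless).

s⁻¹·mol²

kat = s⁻¹·mol.
Combining: kat·mol = (s⁻¹·mol) · mol = s⁻¹·mol².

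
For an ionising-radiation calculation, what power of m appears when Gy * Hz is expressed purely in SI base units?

2

Gy = J/kg (absorbed dose = energy per mass),
    = m²·s⁻².
Hz = 1/s = s⁻¹ (frequency is cycles per second).
Combining: Gy·Hz = (m²·s⁻²) · s⁻¹ = m²·s⁻³.
The exponent of m is 2.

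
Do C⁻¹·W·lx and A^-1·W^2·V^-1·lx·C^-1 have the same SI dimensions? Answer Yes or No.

Yes

Left side:
  C = A·s = s·A (charge = current × time).
  So C⁻¹ = s⁻¹·A⁻¹.
  W = J/s (power = energy per time),
      = kg·m²·s⁻³.
  lx = lm/m² (illuminance = luminous flux per area),
      = m⁻²·cd.
  Combining: C⁻¹·W·lx = (s⁻¹·A⁻¹) · (kg·m²·s⁻³) · (m⁻²·cd) = kg·s⁻⁴·A⁻¹·cd.
Right side:
  W = J/s (power = energy per time),
      = kg·m²·s⁻³.
  So W² = kg²·m⁴·s⁻⁶.
  V = W/A (potential = power per current),
      = kg·m²·s⁻³·A⁻¹.
  So V⁻¹ = kg⁻¹·m⁻²·s³·A.
  lx = lm/m² (illuminance = luminous flux per area),
      = m⁻²·cd.
  C = A·s = s·A (charge = current × time).
  So C⁻¹ = s⁻¹·A⁻¹.
  Combining: A⁻¹·W²·V⁻¹·lx·C⁻¹ = A⁻¹ · (kg²·m⁴·s⁻⁶) · (kg⁻¹·m⁻²·s³·A) · (m⁻²·cd) · (s⁻¹·A⁻¹) = kg·s⁻⁴·A⁻¹·cd.
Both reduce to kg·s⁻⁴·A⁻¹·cd.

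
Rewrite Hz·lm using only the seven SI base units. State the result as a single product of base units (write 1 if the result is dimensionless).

Hz = 1/s = s⁻¹ (frequency is cycles per second).
lm = cd·sr = cd (luminous flux; sr is dimensionless).
Combining: Hz·lm = s⁻¹ · cd = s⁻¹·cd.

s⁻¹·cd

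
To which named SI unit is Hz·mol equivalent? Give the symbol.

kat

Hz = s⁻¹.
Combining: Hz·mol = s⁻¹ · mol = s⁻¹·mol.
s⁻¹·mol is the base-SI form of the katal.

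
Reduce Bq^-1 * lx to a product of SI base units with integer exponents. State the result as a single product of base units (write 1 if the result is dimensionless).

m⁻²·s·cd

Bq = s⁻¹.
So Bq⁻¹ = s.
lx = m⁻²·cd.
Combining: Bq⁻¹·lx = s · (m⁻²·cd) = m⁻²·s·cd.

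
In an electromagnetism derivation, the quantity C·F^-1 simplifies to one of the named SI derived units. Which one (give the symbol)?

V

C = A·s = s·A (charge = current × time).
F = C/V (capacitance = charge per voltage),
    = A·s/(kg·m²·s⁻³·A⁻¹) (substituting C and V),
    = kg⁻¹·m⁻²·s⁴·A².
So F⁻¹ = kg·m²·s⁻⁴·A⁻².
Combining: C·F⁻¹ = (s·A) · (kg·m²·s⁻⁴·A⁻²) = kg·m²·s⁻³·A⁻¹.
kg·m²·s⁻³·A⁻¹ is the base-SI form of the volt.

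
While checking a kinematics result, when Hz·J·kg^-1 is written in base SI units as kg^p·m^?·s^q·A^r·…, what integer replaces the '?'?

2

Hz = 1/s = s⁻¹ (frequency is cycles per second).
J = N·m (work = force × distance),
    = kg·m²·s⁻².
Combining: Hz·J·kg⁻¹ = s⁻¹ · (kg·m²·s⁻²) · kg⁻¹ = m²·s⁻³.
The exponent of m is 2.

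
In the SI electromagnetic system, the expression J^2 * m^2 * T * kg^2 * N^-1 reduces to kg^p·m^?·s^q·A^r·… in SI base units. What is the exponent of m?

J = N·m (work = force × distance),
    = kg·m²·s⁻².
So J² = kg²·m⁴·s⁻⁴.
T = Wb/m² (flux density = flux per area),
    = kg·s⁻²·A⁻¹.
N = kg·m/s² = kg·m·s⁻² (force = mass × acceleration).
So N⁻¹ = kg⁻¹·m⁻¹·s².
Combining: J²·m²·T·kg²·N⁻¹ = (kg²·m⁴·s⁻⁴) · m² · (kg·s⁻²·A⁻¹) · kg² · (kg⁻¹·m⁻¹·s²) = kg⁴·m⁵·s⁻⁴·A⁻¹.
The exponent of m is 5.

5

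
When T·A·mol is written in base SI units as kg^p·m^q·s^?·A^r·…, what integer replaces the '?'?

T = kg·s⁻²·A⁻¹.
Combining: T·A·mol = (kg·s⁻²·A⁻¹) · A · mol = kg·s⁻²·mol.
The exponent of s is -2.

-2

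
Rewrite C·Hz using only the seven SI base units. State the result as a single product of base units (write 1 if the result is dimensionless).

A

C = A·s = s·A (charge = current × time).
Hz = 1/s = s⁻¹ (frequency is cycles per second).
Combining: C·Hz = (s·A) · s⁻¹ = A.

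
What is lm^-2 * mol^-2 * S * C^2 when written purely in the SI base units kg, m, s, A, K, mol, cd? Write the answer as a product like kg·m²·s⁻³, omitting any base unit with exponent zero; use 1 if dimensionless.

lm = cd·sr = cd (luminous flux; sr is dimensionless).
So lm⁻² = cd⁻².
S = 1/Ω (conductance is reciprocal resistance),
    = kg⁻¹·m⁻²·s³·A².
C = A·s = s·A (charge = current × time).
So C² = s²·A².
Combining: lm⁻²·mol⁻²·S·C² = cd⁻² · mol⁻² · (kg⁻¹·m⁻²·s³·A²) · (s²·A²) = kg⁻¹·m⁻²·s⁵·A⁴·mol⁻²·cd⁻².

kg⁻¹·m⁻²·s⁵·A⁴·mol⁻²·cd⁻²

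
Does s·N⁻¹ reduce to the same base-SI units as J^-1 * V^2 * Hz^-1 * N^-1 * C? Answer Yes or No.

Left side:
  N = kg·m·s⁻².
  So N⁻¹ = kg⁻¹·m⁻¹·s².
  Combining: s·N⁻¹ = s · (kg⁻¹·m⁻¹·s²) = kg⁻¹·m⁻¹·s³.
Right side:
  J = N·m (work = force × distance),
      = kg·m²·s⁻².
  So J⁻¹ = kg⁻¹·m⁻²·s².
  V = W/A (potential = power per current),
      = kg·m²·s⁻³·A⁻¹.
  So V² = kg²·m⁴·s⁻⁶·A⁻².
  Hz = 1/s = s⁻¹ (frequency is cycles per second).
  So Hz⁻¹ = s.
  N = kg·m/s² = kg·m·s⁻² (force = mass × acceleration).
  So N⁻¹ = kg⁻¹·m⁻¹·s².
  C = A·s = s·A (charge = current × time).
  Combining: J⁻¹·V²·Hz⁻¹·N⁻¹·C = (kg⁻¹·m⁻²·s²) · (kg²·m⁴·s⁻⁶·A⁻²) · s · (kg⁻¹·m⁻¹·s²) · (s·A) = m·A⁻¹.
Left is kg⁻¹·m⁻¹·s³; right is m·A⁻¹ — different.

No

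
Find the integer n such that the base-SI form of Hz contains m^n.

Hz = s⁻¹.
The exponent of m is 0.

0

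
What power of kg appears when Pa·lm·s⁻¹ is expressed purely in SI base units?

Pa = N/m² (pressure = force per area),
    = kg·m⁻¹·s⁻².
lm = cd·sr = cd (luminous flux; sr is dimensionless).
Combining: Pa·lm·s⁻¹ = (kg·m⁻¹·s⁻²) · cd · s⁻¹ = kg·m⁻¹·s⁻³·cd.
The exponent of kg is 1.

1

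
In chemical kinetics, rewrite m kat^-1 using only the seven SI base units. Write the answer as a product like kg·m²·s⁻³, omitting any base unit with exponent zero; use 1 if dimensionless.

kat = s⁻¹·mol.
So kat⁻¹ = s·mol⁻¹.
Combining: m·kat⁻¹ = m · (s·mol⁻¹) = m·s·mol⁻¹.

m·s·mol⁻¹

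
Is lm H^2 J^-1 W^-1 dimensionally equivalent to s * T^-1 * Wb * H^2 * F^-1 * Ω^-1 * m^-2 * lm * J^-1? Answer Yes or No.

Left side:
  lm = cd.
  H = kg·m²·s⁻²·A⁻².
  So H² = kg²·m⁴·s⁻⁴·A⁻⁴.
  J = kg·m²·s⁻².
  So J⁻¹ = kg⁻¹·m⁻²·s².
  W = kg·m²·s⁻³.
  So W⁻¹ = kg⁻¹·m⁻²·s³.
  Combining: lm·H²·J⁻¹·W⁻¹ = cd · (kg²·m⁴·s⁻⁴·A⁻⁴) · (kg⁻¹·m⁻²·s²) · (kg⁻¹·m⁻²·s³) = s·A⁻⁴·cd.
Right side:
  T = Wb/m² (flux density = flux per area),
      = kg·s⁻²·A⁻¹.
  So T⁻¹ = kg⁻¹·s²·A.
  Wb = V·s (flux: a volt is a weber per second),
      = kg·m²·s⁻²·A⁻¹.
  H = Wb/A (inductance = flux per current),
      = kg·m²·s⁻²·A⁻².
  So H² = kg²·m⁴·s⁻⁴·A⁻⁴.
  F = C/V (capacitance = charge per voltage),
      = A·s/(kg·m²·s⁻³·A⁻¹) (substituting C and V),
      = kg⁻¹·m⁻²·s⁴·A².
  So F⁻¹ = kg·m²·s⁻⁴·A⁻².
  Ω = V/A (resistance = voltage per current),
      = kg·m²·s⁻³·A⁻².
  So Ω⁻¹ = kg⁻¹·m⁻²·s³·A².
  lm = cd·sr = cd (luminous flux; sr is dimensionless).
  J = N·m (work = force × distance),
      = kg·m²·s⁻².
  So J⁻¹ = kg⁻¹·m⁻²·s².
  Combining: s·T⁻¹·Wb·H²·F⁻¹·Ω⁻¹·m⁻²·lm·J⁻¹ = s · (kg⁻¹·s²·A) · (kg·m²·s⁻²·A⁻¹) · (kg²·m⁴·s⁻⁴·A⁻⁴) · (kg·m²·s⁻⁴·A⁻²) · (kg⁻¹·m⁻²·s³·A²) · m⁻² · cd · (kg⁻¹·m⁻²·s²) = kg·m²·s⁻²·A⁻⁴·cd.
Left is s·A⁻⁴·cd; right is kg·m²·s⁻²·A⁻⁴·cd — different.

No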